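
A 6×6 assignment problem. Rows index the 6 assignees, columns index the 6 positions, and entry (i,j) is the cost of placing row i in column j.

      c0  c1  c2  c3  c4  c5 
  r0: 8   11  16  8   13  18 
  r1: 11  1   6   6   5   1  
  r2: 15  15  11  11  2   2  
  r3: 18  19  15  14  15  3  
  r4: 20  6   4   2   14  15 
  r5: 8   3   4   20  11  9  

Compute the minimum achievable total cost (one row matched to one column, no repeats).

Minimum assignment cost: 20

optimal assignment: row0→col0 (cost 8), row1→col1 (cost 1), row2→col4 (cost 2), row3→col5 (cost 3), row4→col3 (cost 2), row5→col2 (cost 4)
total = 8 + 1 + 2 + 3 + 2 + 4 = 20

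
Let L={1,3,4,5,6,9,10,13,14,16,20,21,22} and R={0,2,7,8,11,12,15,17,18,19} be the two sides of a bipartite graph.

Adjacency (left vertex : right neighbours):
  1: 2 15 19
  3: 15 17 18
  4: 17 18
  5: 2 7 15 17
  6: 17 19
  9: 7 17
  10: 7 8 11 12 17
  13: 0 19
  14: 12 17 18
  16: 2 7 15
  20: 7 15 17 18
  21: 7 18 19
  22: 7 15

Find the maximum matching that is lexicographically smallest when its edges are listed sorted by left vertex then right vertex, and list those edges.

|M| = 9 (so the lex-smallest maximum matching has 9 edges)
process left vertices in ascending order; for each, take the smallest-labelled available neighbour that still permits 9 edges overall, or leave it unmatched if none does
lex-smallest matching: {1-2, 3-15, 4-17, 5-7, 6-19, 10-8, 13-0, 14-12, 20-18}

Lex-smallest maximum matching: {(1,2), (3,15), (4,17), (5,7), (6,19), (10,8), (13,0), (14,12), (20,18)}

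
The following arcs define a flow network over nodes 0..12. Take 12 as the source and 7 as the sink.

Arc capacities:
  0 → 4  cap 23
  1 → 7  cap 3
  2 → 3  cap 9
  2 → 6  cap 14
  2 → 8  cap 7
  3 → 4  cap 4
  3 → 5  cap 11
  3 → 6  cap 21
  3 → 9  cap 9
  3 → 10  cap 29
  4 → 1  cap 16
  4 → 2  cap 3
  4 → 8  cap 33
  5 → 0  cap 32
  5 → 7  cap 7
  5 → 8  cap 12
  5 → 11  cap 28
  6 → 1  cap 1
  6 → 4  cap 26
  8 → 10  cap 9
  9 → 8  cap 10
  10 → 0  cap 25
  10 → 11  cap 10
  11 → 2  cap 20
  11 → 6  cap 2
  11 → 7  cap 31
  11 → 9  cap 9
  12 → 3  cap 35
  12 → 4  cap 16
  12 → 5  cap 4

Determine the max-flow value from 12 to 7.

augment #1: 12→5→7 bottleneck 4, total now 4
augment #2: 12→3→5→7 bottleneck 3, total now 7
augment #3: 12→4→1→7 bottleneck 3, total now 10
augment #4: 12→3→5→11→7 bottleneck 8, total now 18
augment #5: 12→3→10→11→7 bottleneck 10, total now 28

Maximum flow value: 28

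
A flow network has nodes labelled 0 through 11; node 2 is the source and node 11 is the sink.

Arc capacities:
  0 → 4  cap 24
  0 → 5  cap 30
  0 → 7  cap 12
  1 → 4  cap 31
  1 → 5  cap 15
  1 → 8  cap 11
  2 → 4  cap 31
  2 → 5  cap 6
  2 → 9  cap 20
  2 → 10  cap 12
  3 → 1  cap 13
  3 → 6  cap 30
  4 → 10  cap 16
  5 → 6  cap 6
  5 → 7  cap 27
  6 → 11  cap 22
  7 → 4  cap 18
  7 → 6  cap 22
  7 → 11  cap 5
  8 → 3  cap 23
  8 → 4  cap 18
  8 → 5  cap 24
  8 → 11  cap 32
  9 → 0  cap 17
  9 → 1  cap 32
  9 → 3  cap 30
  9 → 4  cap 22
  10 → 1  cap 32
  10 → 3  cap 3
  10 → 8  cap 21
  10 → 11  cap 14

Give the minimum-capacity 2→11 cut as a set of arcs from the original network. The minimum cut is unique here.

Min-cut arcs: {(2,5), (2,9), (2,10), (4,10)} (total capacity 54)

augment #1: 2→10→11 push 12
augment #2: 2→4→10→11 push 2
augment #3: 2→5→6→11 push 6
augment #4: 2→4→10→8→11 push 14
augment #5: 2→9→0→7→11 push 5
augment #6: 2→9→1→8→11 push 11
augment #7: 2→9→3→6→11 push 4
max flow = 54; residual-reachable set from 2 gives S-side
cut edges (S→T): {(2,5), (2,9), (2,10), (4,10)} total cap 54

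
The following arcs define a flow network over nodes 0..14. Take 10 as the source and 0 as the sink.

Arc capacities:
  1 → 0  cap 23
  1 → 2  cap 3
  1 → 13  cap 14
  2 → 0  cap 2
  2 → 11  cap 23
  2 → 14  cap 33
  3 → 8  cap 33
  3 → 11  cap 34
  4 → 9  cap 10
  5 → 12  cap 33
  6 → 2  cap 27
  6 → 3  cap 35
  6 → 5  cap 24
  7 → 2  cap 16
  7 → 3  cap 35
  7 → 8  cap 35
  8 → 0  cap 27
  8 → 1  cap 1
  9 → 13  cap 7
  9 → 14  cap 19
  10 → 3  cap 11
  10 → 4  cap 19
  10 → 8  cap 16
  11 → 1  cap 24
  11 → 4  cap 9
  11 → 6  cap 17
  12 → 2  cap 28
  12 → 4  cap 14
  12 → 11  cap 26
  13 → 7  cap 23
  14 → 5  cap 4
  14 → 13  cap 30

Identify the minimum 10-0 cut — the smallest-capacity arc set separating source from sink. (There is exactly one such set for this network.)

augment #1: 10→8→0 push 16
augment #2: 10→3→8→0 push 11
augment #3: 10→4→9→13→7→2→0 push 2
augment #4: 10→4→9→13→7→8→1→0 push 1
augment #5: 10→4→9→13→7→2→11→1→0 push 4
augment #6: 10→4→9→14→5→12→11→1→0 push 3
max flow = 37; residual-reachable set from 10 gives S-side
cut edges (S→T): {(4,9), (10,3), (10,8)} total cap 37

Min-cut arcs: {(4,9), (10,3), (10,8)} (total capacity 37)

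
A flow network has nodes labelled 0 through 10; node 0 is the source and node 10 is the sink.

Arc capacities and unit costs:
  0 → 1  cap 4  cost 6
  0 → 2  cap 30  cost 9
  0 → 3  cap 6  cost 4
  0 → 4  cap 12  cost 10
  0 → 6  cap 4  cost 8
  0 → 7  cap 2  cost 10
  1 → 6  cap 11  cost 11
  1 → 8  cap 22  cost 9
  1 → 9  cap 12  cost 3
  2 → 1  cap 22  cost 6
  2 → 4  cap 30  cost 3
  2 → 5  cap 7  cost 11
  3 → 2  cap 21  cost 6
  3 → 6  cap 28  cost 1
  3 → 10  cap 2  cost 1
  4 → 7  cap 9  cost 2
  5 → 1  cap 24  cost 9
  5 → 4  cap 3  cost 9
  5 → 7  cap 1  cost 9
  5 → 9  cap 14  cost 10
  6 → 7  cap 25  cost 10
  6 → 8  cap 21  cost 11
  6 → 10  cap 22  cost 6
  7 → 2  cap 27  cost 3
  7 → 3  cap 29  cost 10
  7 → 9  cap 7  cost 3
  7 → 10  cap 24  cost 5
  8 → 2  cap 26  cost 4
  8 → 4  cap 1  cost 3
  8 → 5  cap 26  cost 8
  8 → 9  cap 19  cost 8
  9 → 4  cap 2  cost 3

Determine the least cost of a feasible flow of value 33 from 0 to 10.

shortest-cost path #1: 0→3→10 push 2 @ unit cost 5 (adds 10)
shortest-cost path #2: 0→3→6→10 push 4 @ unit cost 11 (adds 44)
shortest-cost path #3: 0→6→10 push 4 @ unit cost 14 (adds 56)
shortest-cost path #4: 0→7→10 push 2 @ unit cost 15 (adds 30)
shortest-cost path #5: 0→4→7→10 push 9 @ unit cost 17 (adds 153)
shortest-cost path #6: 0→1→6→10 push 4 @ unit cost 23 (adds 92)
shortest-cost path #7: 0→2→1→6→10 push 7 @ unit cost 32 (adds 224)
shortest-cost path #8: 0→2→5→7→10 push 1 @ unit cost 34 (adds 34)
total cost = 643

Minimum cost for 33 units: 643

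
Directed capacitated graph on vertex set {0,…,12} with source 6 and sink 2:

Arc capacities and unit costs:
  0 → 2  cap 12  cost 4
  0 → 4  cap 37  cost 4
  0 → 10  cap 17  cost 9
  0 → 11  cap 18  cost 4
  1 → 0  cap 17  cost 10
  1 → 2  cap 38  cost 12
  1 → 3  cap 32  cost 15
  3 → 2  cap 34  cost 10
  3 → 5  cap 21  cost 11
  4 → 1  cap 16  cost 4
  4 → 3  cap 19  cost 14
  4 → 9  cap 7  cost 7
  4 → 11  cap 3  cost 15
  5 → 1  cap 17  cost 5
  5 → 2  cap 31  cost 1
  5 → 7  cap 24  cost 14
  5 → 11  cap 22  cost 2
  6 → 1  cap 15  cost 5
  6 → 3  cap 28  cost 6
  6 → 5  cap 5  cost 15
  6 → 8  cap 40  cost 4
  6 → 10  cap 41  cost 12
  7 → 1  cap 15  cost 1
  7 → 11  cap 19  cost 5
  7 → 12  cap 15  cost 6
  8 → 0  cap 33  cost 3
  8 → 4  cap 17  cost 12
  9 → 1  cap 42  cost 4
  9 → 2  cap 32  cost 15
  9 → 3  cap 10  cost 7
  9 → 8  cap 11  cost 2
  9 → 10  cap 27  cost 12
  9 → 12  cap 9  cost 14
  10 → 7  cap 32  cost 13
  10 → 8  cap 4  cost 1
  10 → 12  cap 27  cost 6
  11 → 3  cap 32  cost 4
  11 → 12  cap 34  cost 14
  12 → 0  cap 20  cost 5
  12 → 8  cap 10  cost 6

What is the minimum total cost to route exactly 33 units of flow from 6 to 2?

shortest-cost path #1: 6→8→0→2 push 12 @ unit cost 11 (adds 132)
shortest-cost path #2: 6→3→2 push 21 @ unit cost 16 (adds 336)
total cost = 468

Minimum cost for 33 units: 468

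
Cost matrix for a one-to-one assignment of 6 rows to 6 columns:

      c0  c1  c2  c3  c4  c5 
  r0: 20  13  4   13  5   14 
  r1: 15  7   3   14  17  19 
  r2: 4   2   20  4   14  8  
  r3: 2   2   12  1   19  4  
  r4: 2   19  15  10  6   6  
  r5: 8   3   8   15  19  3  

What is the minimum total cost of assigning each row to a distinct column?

Minimum assignment cost: 16

optimal assignment: row0→col4 (cost 5), row1→col2 (cost 3), row2→col1 (cost 2), row3→col3 (cost 1), row4→col0 (cost 2), row5→col5 (cost 3)
total = 5 + 3 + 2 + 1 + 2 + 3 = 16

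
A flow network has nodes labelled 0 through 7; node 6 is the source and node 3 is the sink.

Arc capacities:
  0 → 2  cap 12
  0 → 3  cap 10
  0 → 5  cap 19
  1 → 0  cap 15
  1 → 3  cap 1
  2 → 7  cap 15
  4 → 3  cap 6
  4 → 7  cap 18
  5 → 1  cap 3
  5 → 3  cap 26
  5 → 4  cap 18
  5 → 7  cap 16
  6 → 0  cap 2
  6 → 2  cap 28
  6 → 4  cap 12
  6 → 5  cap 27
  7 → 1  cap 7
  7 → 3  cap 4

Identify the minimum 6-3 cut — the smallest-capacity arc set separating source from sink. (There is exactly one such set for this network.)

Min-cut arcs: {(4,3), (6,0), (6,5), (7,1), (7,3)} (total capacity 46)

augment #1: 6→0→3 push 2
augment #2: 6→4→3 push 6
augment #3: 6→5→3 push 26
augment #4: 6→2→7→3 push 4
augment #5: 6→5→1→3 push 1
augment #6: 6→2→7→1→0→3 push 7
max flow = 46; residual-reachable set from 6 gives S-side
cut edges (S→T): {(4,3), (6,0), (6,5), (7,1), (7,3)} total cap 46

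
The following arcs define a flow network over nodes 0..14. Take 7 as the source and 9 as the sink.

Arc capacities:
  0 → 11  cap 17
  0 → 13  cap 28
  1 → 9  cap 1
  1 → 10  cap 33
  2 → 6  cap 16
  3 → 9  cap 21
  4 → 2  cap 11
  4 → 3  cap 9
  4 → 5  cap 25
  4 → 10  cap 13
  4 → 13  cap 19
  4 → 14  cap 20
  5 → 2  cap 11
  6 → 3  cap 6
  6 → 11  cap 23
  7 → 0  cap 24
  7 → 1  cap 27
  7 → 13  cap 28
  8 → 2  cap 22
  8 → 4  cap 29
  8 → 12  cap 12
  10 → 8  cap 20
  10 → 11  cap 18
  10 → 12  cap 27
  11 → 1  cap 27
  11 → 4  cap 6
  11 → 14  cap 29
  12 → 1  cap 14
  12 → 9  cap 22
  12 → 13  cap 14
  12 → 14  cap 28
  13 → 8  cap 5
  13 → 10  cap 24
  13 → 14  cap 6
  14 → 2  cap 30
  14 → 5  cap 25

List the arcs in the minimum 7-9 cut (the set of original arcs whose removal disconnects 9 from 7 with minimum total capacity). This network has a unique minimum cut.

augment #1: 7→1→9 push 1
augment #2: 7→1→10→12→9 push 22
augment #3: 7→0→11→4→3→9 push 6
augment #4: 7→13→8→4→3→9 push 3
augment #5: 7→13→8→2→6→3→9 push 2
augment #6: 7→13→14→2→6→3→9 push 4
max flow = 38; residual-reachable set from 7 gives S-side
cut edges (S→T): {(1,9), (4,3), (6,3), (12,9)} total cap 38

Min-cut arcs: {(1,9), (4,3), (6,3), (12,9)} (total capacity 38)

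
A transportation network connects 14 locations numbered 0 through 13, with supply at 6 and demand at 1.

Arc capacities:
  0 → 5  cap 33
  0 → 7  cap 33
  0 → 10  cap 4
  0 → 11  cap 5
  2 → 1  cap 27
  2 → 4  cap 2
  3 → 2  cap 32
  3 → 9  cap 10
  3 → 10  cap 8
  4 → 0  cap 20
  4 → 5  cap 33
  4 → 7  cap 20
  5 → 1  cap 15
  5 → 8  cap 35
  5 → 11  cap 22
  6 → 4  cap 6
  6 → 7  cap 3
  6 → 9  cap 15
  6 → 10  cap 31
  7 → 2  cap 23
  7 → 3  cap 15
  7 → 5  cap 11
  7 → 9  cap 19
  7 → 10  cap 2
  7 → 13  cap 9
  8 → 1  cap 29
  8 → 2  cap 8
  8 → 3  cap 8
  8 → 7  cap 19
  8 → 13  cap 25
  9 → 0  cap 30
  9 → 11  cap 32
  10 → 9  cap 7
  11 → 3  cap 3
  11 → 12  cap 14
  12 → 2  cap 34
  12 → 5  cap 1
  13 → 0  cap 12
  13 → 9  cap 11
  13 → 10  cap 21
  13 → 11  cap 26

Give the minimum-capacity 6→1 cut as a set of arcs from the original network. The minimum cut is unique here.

augment #1: 6→4→5→1 push 6
augment #2: 6→7→2→1 push 3
augment #3: 6→9→0→5→1 push 9
augment #4: 6→9→0→5→8→1 push 6
augment #5: 6→10→9→0→5→8→1 push 7
max flow = 31; residual-reachable set from 6 gives S-side
cut edges (S→T): {(6,4), (6,7), (6,9), (10,9)} total cap 31

Min-cut arcs: {(6,4), (6,7), (6,9), (10,9)} (total capacity 31)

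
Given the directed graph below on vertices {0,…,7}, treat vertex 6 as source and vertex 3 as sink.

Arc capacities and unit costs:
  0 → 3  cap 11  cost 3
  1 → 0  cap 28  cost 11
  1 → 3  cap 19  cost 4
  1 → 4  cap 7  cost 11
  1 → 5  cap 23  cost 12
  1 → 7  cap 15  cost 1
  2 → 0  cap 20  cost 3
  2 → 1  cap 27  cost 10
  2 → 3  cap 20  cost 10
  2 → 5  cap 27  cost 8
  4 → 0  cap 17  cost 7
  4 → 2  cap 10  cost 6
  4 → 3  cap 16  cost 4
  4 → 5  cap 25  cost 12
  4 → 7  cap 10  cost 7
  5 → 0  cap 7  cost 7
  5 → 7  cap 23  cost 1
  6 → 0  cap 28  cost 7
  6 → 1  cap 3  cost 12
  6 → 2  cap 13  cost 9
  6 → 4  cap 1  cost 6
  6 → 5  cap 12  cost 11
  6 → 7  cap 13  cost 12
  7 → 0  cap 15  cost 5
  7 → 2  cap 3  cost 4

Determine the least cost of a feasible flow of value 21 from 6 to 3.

shortest-cost path #1: 6→0→3 push 11 @ unit cost 10 (adds 110)
shortest-cost path #2: 6→4→3 push 1 @ unit cost 10 (adds 10)
shortest-cost path #3: 6→1→3 push 3 @ unit cost 16 (adds 48)
shortest-cost path #4: 6→2→3 push 6 @ unit cost 19 (adds 114)
total cost = 282

Minimum cost for 21 units: 282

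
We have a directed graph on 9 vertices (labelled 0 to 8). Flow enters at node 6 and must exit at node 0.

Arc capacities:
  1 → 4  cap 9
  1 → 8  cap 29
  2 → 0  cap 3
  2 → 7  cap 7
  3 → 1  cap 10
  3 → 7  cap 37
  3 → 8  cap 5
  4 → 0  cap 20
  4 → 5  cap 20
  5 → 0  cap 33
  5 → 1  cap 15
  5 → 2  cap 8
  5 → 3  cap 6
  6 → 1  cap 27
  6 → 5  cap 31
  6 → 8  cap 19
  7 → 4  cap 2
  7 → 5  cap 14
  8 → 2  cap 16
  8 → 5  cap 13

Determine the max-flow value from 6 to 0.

augment #1: 6→5→0 bottleneck 31, total now 31
augment #2: 6→1→4→0 bottleneck 9, total now 40
augment #3: 6→8→2→0 bottleneck 3, total now 43
augment #4: 6→8→5→0 bottleneck 2, total now 45
augment #5: 6→8→2→7→4→0 bottleneck 2, total now 47

Maximum flow value: 47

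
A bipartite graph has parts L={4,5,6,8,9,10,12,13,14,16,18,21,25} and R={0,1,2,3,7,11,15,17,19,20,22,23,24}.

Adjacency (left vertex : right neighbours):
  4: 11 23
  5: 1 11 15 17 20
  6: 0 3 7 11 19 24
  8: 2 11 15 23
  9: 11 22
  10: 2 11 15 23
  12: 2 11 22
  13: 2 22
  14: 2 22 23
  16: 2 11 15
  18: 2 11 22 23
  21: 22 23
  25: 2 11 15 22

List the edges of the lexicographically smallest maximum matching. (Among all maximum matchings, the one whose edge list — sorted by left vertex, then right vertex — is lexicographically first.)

Lex-smallest maximum matching: {(4,11), (5,1), (6,0), (8,2), (9,22), (10,15), (14,23)}

|M| = 7 (so the lex-smallest maximum matching has 7 edges)
process left vertices in ascending order; for each, take the smallest-labelled available neighbour that still permits 7 edges overall, or leave it unmatched if none does
lex-smallest matching: {4-11, 5-1, 6-0, 8-2, 9-22, 10-15, 14-23}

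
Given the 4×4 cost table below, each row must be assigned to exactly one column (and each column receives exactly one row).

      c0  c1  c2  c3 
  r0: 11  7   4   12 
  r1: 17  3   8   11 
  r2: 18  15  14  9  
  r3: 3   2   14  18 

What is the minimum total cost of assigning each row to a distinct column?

optimal assignment: row0→col2 (cost 4), row1→col1 (cost 3), row2→col3 (cost 9), row3→col0 (cost 3)
total = 4 + 3 + 9 + 3 = 19

Minimum assignment cost: 19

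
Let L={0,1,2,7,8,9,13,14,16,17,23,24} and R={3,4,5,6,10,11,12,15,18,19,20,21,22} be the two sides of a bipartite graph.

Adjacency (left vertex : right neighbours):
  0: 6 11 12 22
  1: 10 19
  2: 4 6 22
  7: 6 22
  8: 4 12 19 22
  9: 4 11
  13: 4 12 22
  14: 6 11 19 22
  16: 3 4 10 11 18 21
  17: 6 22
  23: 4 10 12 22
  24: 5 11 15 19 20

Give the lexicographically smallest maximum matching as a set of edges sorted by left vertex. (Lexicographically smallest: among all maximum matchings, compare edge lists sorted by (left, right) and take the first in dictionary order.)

Lex-smallest maximum matching: {(0,6), (1,10), (2,4), (7,22), (8,12), (9,11), (14,19), (16,3), (24,5)}

|M| = 9 (so the lex-smallest maximum matching has 9 edges)
process left vertices in ascending order; for each, take the smallest-labelled available neighbour that still permits 9 edges overall, or leave it unmatched if none does
lex-smallest matching: {0-6, 1-10, 2-4, 7-22, 8-12, 9-11, 14-19, 16-3, 24-5}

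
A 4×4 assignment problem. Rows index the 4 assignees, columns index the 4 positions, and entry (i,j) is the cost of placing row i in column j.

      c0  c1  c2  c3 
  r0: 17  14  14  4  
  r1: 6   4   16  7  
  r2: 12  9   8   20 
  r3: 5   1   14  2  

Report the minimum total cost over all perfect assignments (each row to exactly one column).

Minimum assignment cost: 19

optimal assignment: row0→col3 (cost 4), row1→col0 (cost 6), row2→col2 (cost 8), row3→col1 (cost 1)
total = 4 + 6 + 8 + 1 = 19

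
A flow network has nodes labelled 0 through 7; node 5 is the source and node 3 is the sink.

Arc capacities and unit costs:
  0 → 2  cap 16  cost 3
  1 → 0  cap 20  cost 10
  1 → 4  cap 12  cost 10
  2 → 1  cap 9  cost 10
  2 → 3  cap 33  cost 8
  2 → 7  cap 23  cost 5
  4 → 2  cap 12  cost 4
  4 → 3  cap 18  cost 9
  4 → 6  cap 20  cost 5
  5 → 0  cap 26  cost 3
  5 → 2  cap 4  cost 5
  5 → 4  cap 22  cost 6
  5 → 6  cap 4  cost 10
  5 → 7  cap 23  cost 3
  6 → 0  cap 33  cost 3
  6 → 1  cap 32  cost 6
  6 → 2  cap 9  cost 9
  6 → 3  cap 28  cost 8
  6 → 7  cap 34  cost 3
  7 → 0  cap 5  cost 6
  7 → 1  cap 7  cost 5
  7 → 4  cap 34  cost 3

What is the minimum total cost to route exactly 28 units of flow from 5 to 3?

Minimum cost for 28 units: 396

shortest-cost path #1: 5→2→3 push 4 @ unit cost 13 (adds 52)
shortest-cost path #2: 5→0→2→3 push 16 @ unit cost 14 (adds 224)
shortest-cost path #3: 5→4→3 push 8 @ unit cost 15 (adds 120)
total cost = 396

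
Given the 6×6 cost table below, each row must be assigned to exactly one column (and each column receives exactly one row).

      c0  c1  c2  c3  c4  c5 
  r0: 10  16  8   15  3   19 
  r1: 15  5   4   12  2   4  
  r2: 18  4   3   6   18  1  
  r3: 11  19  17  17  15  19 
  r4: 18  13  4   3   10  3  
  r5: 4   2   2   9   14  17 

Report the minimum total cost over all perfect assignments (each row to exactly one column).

Minimum assignment cost: 24

optimal assignment: row0→col4 (cost 3), row1→col2 (cost 4), row2→col5 (cost 1), row3→col0 (cost 11), row4→col3 (cost 3), row5→col1 (cost 2)
total = 3 + 4 + 1 + 11 + 3 + 2 = 24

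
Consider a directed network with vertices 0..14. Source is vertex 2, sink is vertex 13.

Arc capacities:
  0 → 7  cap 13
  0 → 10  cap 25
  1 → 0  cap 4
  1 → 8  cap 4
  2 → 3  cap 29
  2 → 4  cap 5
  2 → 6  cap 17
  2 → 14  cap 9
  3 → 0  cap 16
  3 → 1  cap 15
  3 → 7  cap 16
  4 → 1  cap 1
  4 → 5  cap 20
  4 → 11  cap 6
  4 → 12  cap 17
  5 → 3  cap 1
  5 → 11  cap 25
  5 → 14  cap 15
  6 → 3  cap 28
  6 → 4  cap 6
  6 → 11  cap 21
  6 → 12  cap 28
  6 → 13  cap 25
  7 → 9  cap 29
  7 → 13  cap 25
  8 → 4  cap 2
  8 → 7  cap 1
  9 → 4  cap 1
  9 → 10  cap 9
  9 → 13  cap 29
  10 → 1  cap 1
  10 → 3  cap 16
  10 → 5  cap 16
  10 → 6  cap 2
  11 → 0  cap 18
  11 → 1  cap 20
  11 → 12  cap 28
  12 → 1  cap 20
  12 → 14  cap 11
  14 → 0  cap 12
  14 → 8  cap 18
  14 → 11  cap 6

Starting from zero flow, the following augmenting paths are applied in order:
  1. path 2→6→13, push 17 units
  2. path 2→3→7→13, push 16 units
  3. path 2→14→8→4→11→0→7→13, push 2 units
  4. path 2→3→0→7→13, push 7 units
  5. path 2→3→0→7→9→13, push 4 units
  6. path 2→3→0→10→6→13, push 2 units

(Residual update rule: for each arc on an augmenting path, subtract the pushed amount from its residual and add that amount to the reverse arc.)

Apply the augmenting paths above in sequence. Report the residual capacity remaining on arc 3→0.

after path 1 (2→6→13, push 17): res(3,0)=16
after path 2 (2→3→7→13, push 16): res(3,0)=16
after path 3 (2→14→8→4→11→0→7→13, push 2): res(3,0)=16
after path 4 (2→3→0→7→13, push 7): res(3,0)=9
after path 5 (2→3→0→7→9→13, push 4): res(3,0)=5
after path 6 (2→3→0→10→6→13, push 2): res(3,0)=3

Residual capacity of (3,0): 3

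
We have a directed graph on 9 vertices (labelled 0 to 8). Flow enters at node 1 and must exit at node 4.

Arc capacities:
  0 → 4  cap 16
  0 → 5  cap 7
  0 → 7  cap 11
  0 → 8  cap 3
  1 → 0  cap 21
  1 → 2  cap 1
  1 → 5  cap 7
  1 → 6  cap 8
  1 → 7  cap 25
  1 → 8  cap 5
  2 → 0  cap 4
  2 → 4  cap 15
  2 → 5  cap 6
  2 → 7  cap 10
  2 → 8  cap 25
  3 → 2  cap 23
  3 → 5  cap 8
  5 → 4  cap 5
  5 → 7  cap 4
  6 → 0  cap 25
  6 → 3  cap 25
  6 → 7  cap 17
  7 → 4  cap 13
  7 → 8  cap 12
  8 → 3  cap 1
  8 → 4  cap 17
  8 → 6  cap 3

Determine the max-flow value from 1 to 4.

Maximum flow value: 63

augment #1: 1→0→4 bottleneck 16, total now 16
augment #2: 1→2→4 bottleneck 1, total now 17
augment #3: 1→5→4 bottleneck 5, total now 22
augment #4: 1→7→4 bottleneck 13, total now 35
augment #5: 1→8→4 bottleneck 5, total now 40
augment #6: 1→0→8→4 bottleneck 3, total now 43
augment #7: 1→7→8→4 bottleneck 9, total now 52
augment #8: 1→6→3→2→4 bottleneck 8, total now 60
augment #9: 1→7→8→3→2→4 bottleneck 1, total now 61
augment #10: 1→7→8→6→3→2→4 bottleneck 2, total now 63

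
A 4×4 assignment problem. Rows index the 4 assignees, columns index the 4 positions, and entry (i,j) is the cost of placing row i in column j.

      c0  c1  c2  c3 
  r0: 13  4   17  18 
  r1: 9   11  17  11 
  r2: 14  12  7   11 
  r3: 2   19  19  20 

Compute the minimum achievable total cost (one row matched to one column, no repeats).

optimal assignment: row0→col1 (cost 4), row1→col3 (cost 11), row2→col2 (cost 7), row3→col0 (cost 2)
total = 4 + 11 + 7 + 2 = 24

Minimum assignment cost: 24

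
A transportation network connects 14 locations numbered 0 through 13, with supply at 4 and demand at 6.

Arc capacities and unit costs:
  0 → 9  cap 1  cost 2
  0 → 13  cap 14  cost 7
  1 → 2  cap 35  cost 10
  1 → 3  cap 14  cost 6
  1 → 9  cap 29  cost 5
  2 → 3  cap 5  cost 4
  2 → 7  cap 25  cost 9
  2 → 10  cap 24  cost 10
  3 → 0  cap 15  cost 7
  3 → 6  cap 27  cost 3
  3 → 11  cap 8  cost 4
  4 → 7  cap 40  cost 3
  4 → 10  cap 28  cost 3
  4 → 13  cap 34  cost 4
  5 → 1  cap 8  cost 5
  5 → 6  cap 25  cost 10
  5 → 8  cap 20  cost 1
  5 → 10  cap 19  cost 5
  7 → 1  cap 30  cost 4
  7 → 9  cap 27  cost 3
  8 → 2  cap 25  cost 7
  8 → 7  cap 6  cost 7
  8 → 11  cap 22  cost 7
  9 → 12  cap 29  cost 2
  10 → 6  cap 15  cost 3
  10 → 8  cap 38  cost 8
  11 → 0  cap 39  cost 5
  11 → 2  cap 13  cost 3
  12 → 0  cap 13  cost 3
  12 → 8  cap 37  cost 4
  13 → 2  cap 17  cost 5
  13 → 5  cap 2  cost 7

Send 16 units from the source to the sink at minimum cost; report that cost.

Minimum cost for 16 units: 106

shortest-cost path #1: 4→10→6 push 15 @ unit cost 6 (adds 90)
shortest-cost path #2: 4→7→1→3→6 push 1 @ unit cost 16 (adds 16)
total cost = 106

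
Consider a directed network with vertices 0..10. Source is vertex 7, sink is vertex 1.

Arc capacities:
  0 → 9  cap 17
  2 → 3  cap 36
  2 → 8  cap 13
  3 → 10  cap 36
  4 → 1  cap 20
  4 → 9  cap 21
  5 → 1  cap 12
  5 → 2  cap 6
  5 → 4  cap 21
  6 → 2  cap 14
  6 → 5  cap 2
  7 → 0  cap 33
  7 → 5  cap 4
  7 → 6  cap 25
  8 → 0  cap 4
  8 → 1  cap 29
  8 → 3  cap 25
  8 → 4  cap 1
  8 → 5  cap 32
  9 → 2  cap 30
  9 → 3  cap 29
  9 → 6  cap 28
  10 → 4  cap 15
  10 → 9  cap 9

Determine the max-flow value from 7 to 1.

Maximum flow value: 34

augment #1: 7→5→1 bottleneck 4, total now 4
augment #2: 7→6→5→1 bottleneck 2, total now 6
augment #3: 7→6→2→8→1 bottleneck 13, total now 19
augment #4: 7→0→9→3→10→4→1 bottleneck 15, total now 34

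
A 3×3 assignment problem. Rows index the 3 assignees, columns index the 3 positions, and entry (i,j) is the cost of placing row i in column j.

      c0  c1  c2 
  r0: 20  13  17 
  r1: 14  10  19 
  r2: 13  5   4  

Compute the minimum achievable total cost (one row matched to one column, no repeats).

Minimum assignment cost: 31

optimal assignment: row0→col1 (cost 13), row1→col0 (cost 14), row2→col2 (cost 4)
total = 13 + 14 + 4 = 31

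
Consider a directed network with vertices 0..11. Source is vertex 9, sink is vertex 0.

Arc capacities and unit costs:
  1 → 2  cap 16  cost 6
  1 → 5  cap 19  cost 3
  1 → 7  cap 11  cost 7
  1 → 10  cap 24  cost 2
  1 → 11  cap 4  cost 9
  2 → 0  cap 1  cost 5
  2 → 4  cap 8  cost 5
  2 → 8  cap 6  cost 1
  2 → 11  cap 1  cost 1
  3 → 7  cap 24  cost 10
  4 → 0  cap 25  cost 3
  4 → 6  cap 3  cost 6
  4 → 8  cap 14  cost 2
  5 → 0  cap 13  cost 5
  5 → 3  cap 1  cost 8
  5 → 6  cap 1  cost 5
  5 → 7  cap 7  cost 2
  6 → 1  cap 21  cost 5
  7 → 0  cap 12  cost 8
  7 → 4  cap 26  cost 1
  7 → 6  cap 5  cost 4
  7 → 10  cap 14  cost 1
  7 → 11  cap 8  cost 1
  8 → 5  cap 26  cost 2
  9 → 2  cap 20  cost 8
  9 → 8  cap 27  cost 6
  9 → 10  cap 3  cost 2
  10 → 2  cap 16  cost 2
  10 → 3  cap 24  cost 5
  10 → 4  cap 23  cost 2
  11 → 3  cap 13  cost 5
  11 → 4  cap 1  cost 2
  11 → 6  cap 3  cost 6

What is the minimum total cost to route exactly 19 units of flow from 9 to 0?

shortest-cost path #1: 9→10→4→0 push 3 @ unit cost 7 (adds 21)
shortest-cost path #2: 9→2→0 push 1 @ unit cost 13 (adds 13)
shortest-cost path #3: 9→8→5→0 push 13 @ unit cost 13 (adds 169)
shortest-cost path #4: 9→2→11→4→0 push 1 @ unit cost 14 (adds 14)
shortest-cost path #5: 9→8→5→7→4→0 push 1 @ unit cost 14 (adds 14)
total cost = 231

Minimum cost for 19 units: 231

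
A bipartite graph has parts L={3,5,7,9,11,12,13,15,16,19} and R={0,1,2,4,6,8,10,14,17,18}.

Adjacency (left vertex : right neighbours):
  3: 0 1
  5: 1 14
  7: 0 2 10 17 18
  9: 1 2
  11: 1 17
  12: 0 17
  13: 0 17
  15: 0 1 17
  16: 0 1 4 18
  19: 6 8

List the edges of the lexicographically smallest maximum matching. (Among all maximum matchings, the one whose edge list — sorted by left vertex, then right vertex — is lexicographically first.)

|M| = 8 (so the lex-smallest maximum matching has 8 edges)
process left vertices in ascending order; for each, take the smallest-labelled available neighbour that still permits 8 edges overall, or leave it unmatched if none does
lex-smallest matching: {3-0, 5-14, 7-10, 9-2, 11-1, 12-17, 16-4, 19-6}

Lex-smallest maximum matching: {(3,0), (5,14), (7,10), (9,2), (11,1), (12,17), (16,4), (19,6)}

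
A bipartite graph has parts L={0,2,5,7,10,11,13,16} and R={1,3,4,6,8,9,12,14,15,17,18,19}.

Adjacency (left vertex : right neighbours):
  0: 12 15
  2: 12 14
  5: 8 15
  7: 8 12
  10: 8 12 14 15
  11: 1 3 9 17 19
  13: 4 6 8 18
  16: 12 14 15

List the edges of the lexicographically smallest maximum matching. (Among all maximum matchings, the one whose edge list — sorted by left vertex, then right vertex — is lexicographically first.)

Lex-smallest maximum matching: {(0,12), (2,14), (5,8), (10,15), (11,1), (13,4)}

|M| = 6 (so the lex-smallest maximum matching has 6 edges)
process left vertices in ascending order; for each, take the smallest-labelled available neighbour that still permits 6 edges overall, or leave it unmatched if none does
lex-smallest matching: {0-12, 2-14, 5-8, 10-15, 11-1, 13-4}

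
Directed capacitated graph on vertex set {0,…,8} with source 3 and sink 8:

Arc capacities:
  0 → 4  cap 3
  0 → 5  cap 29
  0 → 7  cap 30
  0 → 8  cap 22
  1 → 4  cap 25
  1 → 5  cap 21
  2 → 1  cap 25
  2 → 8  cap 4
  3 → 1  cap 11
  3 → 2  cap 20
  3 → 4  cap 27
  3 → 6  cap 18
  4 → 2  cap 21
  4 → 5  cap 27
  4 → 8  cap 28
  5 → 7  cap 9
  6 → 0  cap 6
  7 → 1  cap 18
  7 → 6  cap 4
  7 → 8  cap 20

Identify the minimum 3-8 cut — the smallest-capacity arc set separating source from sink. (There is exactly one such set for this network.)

augment #1: 3→2→8 push 4
augment #2: 3→4→8 push 27
augment #3: 3→1→4→8 push 1
augment #4: 3→6→0→8 push 6
augment #5: 3→1→5→7→8 push 9
max flow = 47; residual-reachable set from 3 gives S-side
cut edges (S→T): {(2,8), (4,8), (5,7), (6,0)} total cap 47

Min-cut arcs: {(2,8), (4,8), (5,7), (6,0)} (total capacity 47)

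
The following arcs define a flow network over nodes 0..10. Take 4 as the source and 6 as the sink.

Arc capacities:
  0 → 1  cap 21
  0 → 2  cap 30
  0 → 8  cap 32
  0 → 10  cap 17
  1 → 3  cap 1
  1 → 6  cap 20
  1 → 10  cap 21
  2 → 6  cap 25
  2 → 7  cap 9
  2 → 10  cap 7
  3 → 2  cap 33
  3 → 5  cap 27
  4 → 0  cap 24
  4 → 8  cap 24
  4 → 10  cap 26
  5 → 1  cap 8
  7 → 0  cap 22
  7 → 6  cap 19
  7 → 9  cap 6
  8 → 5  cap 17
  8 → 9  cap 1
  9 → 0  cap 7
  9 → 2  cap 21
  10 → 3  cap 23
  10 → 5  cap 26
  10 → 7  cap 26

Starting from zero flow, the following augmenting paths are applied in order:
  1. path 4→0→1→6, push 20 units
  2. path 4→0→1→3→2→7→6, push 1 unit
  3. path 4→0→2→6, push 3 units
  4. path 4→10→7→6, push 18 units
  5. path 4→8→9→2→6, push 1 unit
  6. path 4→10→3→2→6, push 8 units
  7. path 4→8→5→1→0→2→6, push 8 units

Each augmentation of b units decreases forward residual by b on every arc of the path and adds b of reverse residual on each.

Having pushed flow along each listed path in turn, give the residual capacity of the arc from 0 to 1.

after path 1 (4→0→1→6, push 20): res(0,1)=1
after path 2 (4→0→1→3→2→7→6, push 1): res(0,1)=0
after path 3 (4→0→2→6, push 3): res(0,1)=0
after path 4 (4→10→7→6, push 18): res(0,1)=0
after path 5 (4→8→9→2→6, push 1): res(0,1)=0
after path 6 (4→10→3→2→6, push 8): res(0,1)=0
after path 7 (4→8→5→1→0→2→6, push 8): res(0,1)=8

Residual capacity of (0,1): 8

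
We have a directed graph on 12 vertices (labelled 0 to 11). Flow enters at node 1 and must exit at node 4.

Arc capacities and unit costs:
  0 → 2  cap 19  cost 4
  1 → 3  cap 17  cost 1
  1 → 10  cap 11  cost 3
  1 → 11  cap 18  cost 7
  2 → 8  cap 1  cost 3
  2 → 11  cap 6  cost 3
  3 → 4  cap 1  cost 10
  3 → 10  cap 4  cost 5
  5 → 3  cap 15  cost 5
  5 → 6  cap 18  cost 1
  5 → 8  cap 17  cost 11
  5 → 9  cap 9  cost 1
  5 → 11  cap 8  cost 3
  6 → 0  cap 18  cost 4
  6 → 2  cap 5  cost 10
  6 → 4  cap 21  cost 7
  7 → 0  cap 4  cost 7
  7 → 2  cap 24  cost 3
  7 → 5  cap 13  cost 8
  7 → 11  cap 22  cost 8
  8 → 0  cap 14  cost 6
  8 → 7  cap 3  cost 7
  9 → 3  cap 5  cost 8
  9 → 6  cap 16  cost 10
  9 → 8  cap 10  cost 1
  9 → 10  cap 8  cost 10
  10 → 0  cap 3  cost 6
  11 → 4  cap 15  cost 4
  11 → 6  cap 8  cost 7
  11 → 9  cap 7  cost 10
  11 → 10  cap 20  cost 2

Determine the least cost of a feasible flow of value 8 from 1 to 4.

shortest-cost path #1: 1→3→4 push 1 @ unit cost 11 (adds 11)
shortest-cost path #2: 1→11→4 push 7 @ unit cost 11 (adds 77)
total cost = 88

Minimum cost for 8 units: 88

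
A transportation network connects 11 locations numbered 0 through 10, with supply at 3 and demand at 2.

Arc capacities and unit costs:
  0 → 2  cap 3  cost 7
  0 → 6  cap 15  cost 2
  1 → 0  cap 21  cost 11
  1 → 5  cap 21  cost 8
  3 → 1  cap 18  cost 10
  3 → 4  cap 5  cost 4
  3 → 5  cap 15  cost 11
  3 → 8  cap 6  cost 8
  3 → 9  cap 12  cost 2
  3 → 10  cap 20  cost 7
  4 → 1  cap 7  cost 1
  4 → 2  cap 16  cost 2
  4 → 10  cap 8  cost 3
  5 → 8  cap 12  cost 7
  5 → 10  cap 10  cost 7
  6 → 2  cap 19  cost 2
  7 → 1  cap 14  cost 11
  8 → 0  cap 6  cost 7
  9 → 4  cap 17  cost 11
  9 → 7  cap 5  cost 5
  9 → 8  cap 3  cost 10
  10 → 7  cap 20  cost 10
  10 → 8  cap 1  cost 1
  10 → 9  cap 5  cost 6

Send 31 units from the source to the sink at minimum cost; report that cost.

Minimum cost for 31 units: 534

shortest-cost path #1: 3→4→2 push 5 @ unit cost 6 (adds 30)
shortest-cost path #2: 3→9→4→2 push 11 @ unit cost 15 (adds 165)
shortest-cost path #3: 3→8→0→6→2 push 6 @ unit cost 19 (adds 114)
shortest-cost path #4: 3→1→0→6→2 push 9 @ unit cost 25 (adds 225)
total cost = 534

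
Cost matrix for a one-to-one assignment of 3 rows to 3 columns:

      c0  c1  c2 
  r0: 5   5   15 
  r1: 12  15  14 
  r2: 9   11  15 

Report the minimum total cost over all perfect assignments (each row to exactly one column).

Minimum assignment cost: 28

optimal assignment: row0→col1 (cost 5), row1→col2 (cost 14), row2→col0 (cost 9)
total = 5 + 14 + 9 = 28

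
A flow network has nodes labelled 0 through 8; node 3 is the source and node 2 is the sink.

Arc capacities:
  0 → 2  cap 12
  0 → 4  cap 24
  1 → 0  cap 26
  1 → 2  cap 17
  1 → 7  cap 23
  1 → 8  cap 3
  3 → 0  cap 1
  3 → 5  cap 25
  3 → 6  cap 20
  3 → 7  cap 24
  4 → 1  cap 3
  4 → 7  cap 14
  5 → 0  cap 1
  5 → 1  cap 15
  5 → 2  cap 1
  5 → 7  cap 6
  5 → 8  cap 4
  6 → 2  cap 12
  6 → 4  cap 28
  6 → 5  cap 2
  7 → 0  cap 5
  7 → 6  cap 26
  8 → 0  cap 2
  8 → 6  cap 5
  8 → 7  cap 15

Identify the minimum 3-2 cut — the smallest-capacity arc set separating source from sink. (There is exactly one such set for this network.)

Min-cut arcs: {(3,0), (4,1), (5,0), (5,1), (5,2), (6,2), (7,0), (8,0)} (total capacity 40)

augment #1: 3→0→2 push 1
augment #2: 3→5→2 push 1
augment #3: 3→6→2 push 12
augment #4: 3→5→0→2 push 1
augment #5: 3→5→1→2 push 15
augment #6: 3→7→0→2 push 5
augment #7: 3→5→8→0→2 push 2
augment #8: 3→6→4→1→2 push 2
augment #9: 3→6→4→1→0→2 push 1
max flow = 40; residual-reachable set from 3 gives S-side
cut edges (S→T): {(3,0), (4,1), (5,0), (5,1), (5,2), (6,2), (7,0), (8,0)} total cap 40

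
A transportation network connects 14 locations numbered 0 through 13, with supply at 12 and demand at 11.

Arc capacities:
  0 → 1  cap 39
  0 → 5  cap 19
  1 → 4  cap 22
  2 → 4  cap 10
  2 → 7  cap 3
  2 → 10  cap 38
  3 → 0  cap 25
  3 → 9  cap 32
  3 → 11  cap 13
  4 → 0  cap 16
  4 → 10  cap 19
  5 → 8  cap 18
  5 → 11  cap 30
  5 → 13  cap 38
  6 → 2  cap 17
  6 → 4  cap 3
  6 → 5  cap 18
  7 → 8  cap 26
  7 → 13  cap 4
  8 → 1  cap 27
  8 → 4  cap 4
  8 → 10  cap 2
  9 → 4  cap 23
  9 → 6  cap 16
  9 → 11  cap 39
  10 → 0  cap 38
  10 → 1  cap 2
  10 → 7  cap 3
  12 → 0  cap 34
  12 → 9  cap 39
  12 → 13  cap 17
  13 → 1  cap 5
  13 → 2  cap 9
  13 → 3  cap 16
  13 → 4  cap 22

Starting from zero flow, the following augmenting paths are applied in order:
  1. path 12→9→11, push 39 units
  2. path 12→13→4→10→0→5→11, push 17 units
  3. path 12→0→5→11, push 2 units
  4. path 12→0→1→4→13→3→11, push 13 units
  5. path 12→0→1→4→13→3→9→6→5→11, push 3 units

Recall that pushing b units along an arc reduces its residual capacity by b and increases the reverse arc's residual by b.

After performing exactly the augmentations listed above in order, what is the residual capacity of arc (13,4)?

after path 1 (12→9→11, push 39): res(13,4)=22
after path 2 (12→13→4→10→0→5→11, push 17): res(13,4)=5
after path 3 (12→0→5→11, push 2): res(13,4)=5
after path 4 (12→0→1→4→13→3→11, push 13): res(13,4)=18
after path 5 (12→0→1→4→13→3→9→6→5→11, push 3): res(13,4)=21

Residual capacity of (13,4): 21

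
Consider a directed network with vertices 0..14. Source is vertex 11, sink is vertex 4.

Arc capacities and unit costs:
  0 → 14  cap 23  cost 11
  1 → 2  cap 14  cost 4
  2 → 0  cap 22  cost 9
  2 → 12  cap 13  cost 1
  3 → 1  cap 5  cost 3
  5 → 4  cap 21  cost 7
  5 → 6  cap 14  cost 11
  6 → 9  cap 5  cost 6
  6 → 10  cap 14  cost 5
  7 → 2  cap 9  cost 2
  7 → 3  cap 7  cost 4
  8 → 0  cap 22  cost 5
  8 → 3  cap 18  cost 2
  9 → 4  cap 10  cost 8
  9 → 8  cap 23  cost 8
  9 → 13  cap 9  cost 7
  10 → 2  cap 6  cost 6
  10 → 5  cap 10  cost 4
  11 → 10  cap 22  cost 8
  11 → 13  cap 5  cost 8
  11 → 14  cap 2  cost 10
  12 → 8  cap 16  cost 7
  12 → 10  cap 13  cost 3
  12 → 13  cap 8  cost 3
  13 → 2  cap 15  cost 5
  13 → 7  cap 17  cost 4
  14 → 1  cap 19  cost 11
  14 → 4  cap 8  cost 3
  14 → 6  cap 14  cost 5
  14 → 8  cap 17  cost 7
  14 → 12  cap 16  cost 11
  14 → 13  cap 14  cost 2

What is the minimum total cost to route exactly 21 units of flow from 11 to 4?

shortest-cost path #1: 11→14→4 push 2 @ unit cost 13 (adds 26)
shortest-cost path #2: 11→10→5→4 push 10 @ unit cost 19 (adds 190)
shortest-cost path #3: 11→13→2→0→14→4 push 5 @ unit cost 36 (adds 180)
shortest-cost path #4: 11→10→2→0→14→4 push 1 @ unit cost 37 (adds 37)
shortest-cost path #5: 11→10→2→0→14→6→9→4 push 3 @ unit cost 53 (adds 159)
total cost = 592

Minimum cost for 21 units: 592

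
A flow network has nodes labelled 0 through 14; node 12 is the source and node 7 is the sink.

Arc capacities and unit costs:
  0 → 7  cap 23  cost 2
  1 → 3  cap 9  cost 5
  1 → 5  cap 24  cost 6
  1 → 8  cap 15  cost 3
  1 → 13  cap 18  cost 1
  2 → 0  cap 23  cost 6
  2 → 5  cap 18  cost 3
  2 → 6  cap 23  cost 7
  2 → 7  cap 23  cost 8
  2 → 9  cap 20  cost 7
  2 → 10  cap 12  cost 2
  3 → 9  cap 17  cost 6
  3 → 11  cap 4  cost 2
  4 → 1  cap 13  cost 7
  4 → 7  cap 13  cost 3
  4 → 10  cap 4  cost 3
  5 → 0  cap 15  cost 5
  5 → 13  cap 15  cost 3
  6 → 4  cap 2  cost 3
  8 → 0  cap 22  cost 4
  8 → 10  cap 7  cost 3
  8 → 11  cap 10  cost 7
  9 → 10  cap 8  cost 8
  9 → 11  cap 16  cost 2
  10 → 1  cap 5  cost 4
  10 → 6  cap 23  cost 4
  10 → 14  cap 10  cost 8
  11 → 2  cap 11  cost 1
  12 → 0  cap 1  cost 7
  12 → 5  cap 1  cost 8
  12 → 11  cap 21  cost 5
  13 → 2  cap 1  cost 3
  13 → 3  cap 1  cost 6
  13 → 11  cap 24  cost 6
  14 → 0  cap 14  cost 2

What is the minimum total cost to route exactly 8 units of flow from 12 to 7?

shortest-cost path #1: 12→0→7 push 1 @ unit cost 9 (adds 9)
shortest-cost path #2: 12→11→2→7 push 7 @ unit cost 14 (adds 98)
total cost = 107

Minimum cost for 8 units: 107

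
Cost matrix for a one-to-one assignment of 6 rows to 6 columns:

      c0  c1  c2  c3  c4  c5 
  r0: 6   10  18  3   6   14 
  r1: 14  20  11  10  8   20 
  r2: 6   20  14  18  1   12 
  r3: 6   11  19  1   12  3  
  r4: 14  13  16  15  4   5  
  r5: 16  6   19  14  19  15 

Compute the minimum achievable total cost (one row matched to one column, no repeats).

Minimum assignment cost: 30

optimal assignment: row0→col0 (cost 6), row1→col2 (cost 11), row2→col4 (cost 1), row3→col3 (cost 1), row4→col5 (cost 5), row5→col1 (cost 6)
total = 6 + 11 + 1 + 1 + 5 + 6 = 30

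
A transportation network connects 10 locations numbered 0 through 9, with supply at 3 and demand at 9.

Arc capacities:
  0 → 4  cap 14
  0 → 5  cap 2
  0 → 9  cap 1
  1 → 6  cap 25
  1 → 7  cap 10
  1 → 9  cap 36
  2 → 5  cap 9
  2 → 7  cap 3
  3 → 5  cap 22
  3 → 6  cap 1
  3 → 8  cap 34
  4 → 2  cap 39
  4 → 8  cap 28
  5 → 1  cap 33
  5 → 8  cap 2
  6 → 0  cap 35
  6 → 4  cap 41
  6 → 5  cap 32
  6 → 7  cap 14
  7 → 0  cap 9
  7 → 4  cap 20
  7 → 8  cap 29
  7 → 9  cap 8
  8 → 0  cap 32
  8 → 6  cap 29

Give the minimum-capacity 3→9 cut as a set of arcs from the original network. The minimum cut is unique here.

Min-cut arcs: {(0,9), (5,1), (7,9)} (total capacity 42)

augment #1: 3→5→1→9 push 22
augment #2: 3→6→0→9 push 1
augment #3: 3→8→6→7→9 push 8
augment #4: 3→8→0→5→1→9 push 2
augment #5: 3→8→6→5→1→9 push 9
max flow = 42; residual-reachable set from 3 gives S-side
cut edges (S→T): {(0,9), (5,1), (7,9)} total cap 42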